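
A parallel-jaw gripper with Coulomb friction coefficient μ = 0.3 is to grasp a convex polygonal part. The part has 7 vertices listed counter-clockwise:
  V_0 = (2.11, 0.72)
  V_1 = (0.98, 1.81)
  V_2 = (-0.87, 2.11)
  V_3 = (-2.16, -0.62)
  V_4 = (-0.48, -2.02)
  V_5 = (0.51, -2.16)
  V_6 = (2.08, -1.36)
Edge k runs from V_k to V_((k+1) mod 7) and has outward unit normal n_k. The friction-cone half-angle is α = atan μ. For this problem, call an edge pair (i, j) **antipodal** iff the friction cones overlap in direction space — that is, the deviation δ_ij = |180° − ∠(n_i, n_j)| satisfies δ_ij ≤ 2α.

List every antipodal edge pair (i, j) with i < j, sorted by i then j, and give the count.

α = atan 0.3 = 16.70°;  2α = 33.40°
n_0 = (+0.6943, +0.7197)
n_1 = (+0.1601, +0.9871)
n_2 = (-0.9041, +0.4272)
n_3 = (-0.6402, -0.7682)
n_4 = (-0.1400, -0.9901)
n_5 = (+0.4540, -0.8910)
n_6 = (+0.9999, -0.0144)
  (0,1): δ = 145.24°  ·
  (0,2): δ = 71.32°  ·
  (0,3): δ = 4.16°  ✓
  (0,4): δ = 35.92°  ·
  (0,5): δ = 70.97°  ·
  (0,6): δ = 133.14°  ·
  (1,2): δ = 106.08°  ·
  (1,3): δ = 30.59°  ✓
  (1,4): δ = 1.16°  ✓
  (1,5): δ = 36.21°  ·
  (1,6): δ = 98.38°  ·
  (2,3): δ = 104.51°  ·
  (2,4): δ = 72.76°  ·
  (2,5): δ = 37.71°  ·
  (2,6): δ = 24.47°  ✓
  (3,4): δ = 148.24°  ·
  (3,5): δ = 113.19°  ·
  (3,6): δ = 51.02°  ·
  (4,5): δ = 144.95°  ·
  (4,6): δ = 82.78°  ·
  (5,6): δ = 117.83°  ·
antipodal pairs: 4

count = 4; pairs: (0,3), (1,3), (1,4), (2,6)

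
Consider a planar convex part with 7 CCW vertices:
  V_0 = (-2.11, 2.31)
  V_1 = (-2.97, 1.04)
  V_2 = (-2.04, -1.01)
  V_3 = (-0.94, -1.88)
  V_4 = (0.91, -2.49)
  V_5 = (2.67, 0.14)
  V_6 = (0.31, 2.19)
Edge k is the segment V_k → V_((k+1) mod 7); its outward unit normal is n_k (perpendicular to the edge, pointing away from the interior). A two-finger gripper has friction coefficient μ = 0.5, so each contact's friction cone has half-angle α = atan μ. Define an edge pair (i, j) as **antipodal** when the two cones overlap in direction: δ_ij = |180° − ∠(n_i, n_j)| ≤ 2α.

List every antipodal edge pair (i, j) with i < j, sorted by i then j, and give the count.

α = atan 0.5 = 26.57°;  2α = 53.13°
n_0 = (-0.8280, +0.5607)
n_1 = (-0.9107, -0.4131)
n_2 = (-0.6203, -0.7843)
n_3 = (-0.3131, -0.9497)
n_4 = (+0.8311, -0.5562)
n_5 = (+0.6558, +0.7549)
n_6 = (+0.0495, +0.9988)
  (0,1): δ = 121.49°  ·
  (0,2): δ = 94.24°  ·
  (0,3): δ = 74.14°  ·
  (0,4): δ = 0.31°  ✓
  (0,5): δ = 83.13°  ·
  (0,6): δ = 121.27°  ·
  (1,2): δ = 152.74°  ·
  (1,3): δ = 132.65°  ·
  (1,4): δ = 58.19°  ·
  (1,5): δ = 24.62°  ✓
  (1,6): δ = 62.76°  ·
  (2,3): δ = 159.91°  ·
  (2,4): δ = 85.45°  ·
  (2,5): δ = 2.64°  ✓
  (2,6): δ = 35.50°  ✓
  (3,4): δ = 105.54°  ·
  (3,5): δ = 22.73°  ✓
  (3,6): δ = 15.41°  ✓
  (4,5): δ = 97.19°  ·
  (4,6): δ = 59.05°  ·
  (5,6): δ = 141.86°  ·
antipodal pairs: 6

count = 6; pairs: (0,4), (1,5), (2,5), (2,6), (3,5), (3,6)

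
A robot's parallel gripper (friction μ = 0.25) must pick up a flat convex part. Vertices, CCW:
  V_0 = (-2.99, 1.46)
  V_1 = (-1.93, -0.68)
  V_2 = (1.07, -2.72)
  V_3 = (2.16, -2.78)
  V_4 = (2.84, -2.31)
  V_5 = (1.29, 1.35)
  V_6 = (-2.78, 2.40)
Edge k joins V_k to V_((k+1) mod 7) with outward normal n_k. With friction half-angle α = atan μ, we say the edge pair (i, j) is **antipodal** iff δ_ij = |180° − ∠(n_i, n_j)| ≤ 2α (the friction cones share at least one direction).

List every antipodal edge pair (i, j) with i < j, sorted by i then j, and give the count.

count = 3; pairs: (0,4), (1,5), (2,5)

α = atan 0.25 = 14.04°;  2α = 28.07°
n_0 = (-0.8961, -0.4439)
n_1 = (-0.5623, -0.8269)
n_2 = (-0.0550, -0.9985)
n_3 = (+0.5686, -0.8226)
n_4 = (+0.9208, +0.3900)
n_5 = (+0.2498, +0.9683)
n_6 = (-0.9759, +0.2180)
  (0,1): δ = 150.57°  ·
  (0,2): δ = 119.50°  ·
  (0,3): δ = 81.70°  ·
  (0,4): δ = 3.40°  ✓
  (0,5): δ = 49.18°  ·
  (0,6): δ = 141.06°  ·
  (1,2): δ = 148.94°  ·
  (1,3): δ = 111.13°  ·
  (1,4): δ = 32.83°  ·
  (1,5): δ = 19.75°  ✓
  (1,6): δ = 111.62°  ·
  (2,3): δ = 142.20°  ·
  (2,4): δ = 63.90°  ·
  (2,5): δ = 11.32°  ✓
  (2,6): δ = 80.56°  ·
  (3,4): δ = 101.70°  ·
  (3,5): δ = 49.12°  ·
  (3,6): δ = 42.76°  ·
  (4,5): δ = 127.42°  ·
  (4,6): δ = 35.55°  ·
  (5,6): δ = 88.13°  ·
antipodal pairs: 3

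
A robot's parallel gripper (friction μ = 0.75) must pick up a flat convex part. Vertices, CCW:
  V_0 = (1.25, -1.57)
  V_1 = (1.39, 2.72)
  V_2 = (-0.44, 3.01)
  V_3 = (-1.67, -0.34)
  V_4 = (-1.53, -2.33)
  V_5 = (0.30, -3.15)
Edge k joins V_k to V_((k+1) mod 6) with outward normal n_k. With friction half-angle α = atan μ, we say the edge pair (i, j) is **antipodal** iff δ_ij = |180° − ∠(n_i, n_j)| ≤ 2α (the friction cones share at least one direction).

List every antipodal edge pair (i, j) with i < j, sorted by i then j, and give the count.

count = 7; pairs: (0,2), (0,3), (0,4), (1,4), (1,5), (2,5), (3,5)

α = atan 0.75 = 36.87°;  2α = 73.74°
n_0 = (+0.9995, -0.0326)
n_1 = (+0.1565, +0.9877)
n_2 = (-0.9387, +0.3447)
n_3 = (-0.9975, -0.0702)
n_4 = (-0.4089, -0.9126)
n_5 = (+0.8570, -0.5153)
  (0,1): δ = 97.14°  ·
  (0,2): δ = 18.29°  ✓
  (0,3): δ = 5.89°  ✓
  (0,4): δ = 67.73°  ✓
  (0,5): δ = 150.85°  ·
  (1,2): δ = 101.16°  ·
  (1,3): δ = 76.97°  ·
  (1,4): δ = 15.13°  ✓
  (1,5): δ = 67.99°  ✓
  (2,3): δ = 155.81°  ·
  (2,4): δ = 93.98°  ·
  (2,5): δ = 10.86°  ✓
  (3,4): δ = 118.16°  ·
  (3,5): δ = 35.04°  ✓
  (4,5): δ = 96.88°  ·
antipodal pairs: 7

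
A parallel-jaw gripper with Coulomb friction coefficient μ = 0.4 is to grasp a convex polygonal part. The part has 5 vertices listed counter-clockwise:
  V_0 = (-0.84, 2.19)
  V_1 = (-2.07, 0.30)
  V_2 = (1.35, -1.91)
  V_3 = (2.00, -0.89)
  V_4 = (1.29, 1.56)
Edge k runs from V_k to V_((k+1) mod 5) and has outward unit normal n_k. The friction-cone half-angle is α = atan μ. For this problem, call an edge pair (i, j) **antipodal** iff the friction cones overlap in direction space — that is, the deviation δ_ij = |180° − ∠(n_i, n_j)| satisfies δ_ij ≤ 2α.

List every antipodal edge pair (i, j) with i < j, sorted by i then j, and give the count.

α = atan 0.4 = 21.80°;  2α = 43.60°
n_0 = (-0.8381, +0.5455)
n_1 = (-0.5427, -0.8399)
n_2 = (+0.8433, -0.5374)
n_3 = (+0.9605, +0.2783)
n_4 = (+0.2836, +0.9589)
  (0,1): δ = 89.81°  ·
  (0,2): δ = 0.55°  ✓
  (0,3): δ = 49.22°  ·
  (0,4): δ = 106.58°  ·
  (1,2): δ = 89.64°  ·
  (1,3): δ = 40.97°  ✓
  (1,4): δ = 16.39°  ✓
  (2,3): δ = 131.33°  ·
  (2,4): δ = 73.97°  ·
  (3,4): δ = 122.64°  ·
antipodal pairs: 3

count = 3; pairs: (0,2), (1,3), (1,4)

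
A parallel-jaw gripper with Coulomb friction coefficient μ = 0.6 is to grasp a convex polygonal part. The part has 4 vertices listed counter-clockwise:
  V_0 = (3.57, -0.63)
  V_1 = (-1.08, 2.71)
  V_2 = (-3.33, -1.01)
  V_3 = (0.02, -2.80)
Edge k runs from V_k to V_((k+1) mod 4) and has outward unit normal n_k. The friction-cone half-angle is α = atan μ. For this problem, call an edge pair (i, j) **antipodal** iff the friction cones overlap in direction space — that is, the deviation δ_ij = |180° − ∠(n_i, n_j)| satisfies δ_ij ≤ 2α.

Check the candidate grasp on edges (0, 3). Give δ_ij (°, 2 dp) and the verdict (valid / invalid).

α = atan 0.6 = 30.96°;  2α = 61.93°
edge 0: e_0 = (-4.65, +3.34);  n_0 = (+0.5834, +0.8122)
edge 3: e_3 = (+3.55, +2.17);  n_3 = (+0.5215, -0.8532)
∠(n_0, n_3) = 112.87°
δ = |180° − 112.87°| = 67.13°
67.13° > 2α = 61.93°  →  invalid

δ = 67.13°, invalid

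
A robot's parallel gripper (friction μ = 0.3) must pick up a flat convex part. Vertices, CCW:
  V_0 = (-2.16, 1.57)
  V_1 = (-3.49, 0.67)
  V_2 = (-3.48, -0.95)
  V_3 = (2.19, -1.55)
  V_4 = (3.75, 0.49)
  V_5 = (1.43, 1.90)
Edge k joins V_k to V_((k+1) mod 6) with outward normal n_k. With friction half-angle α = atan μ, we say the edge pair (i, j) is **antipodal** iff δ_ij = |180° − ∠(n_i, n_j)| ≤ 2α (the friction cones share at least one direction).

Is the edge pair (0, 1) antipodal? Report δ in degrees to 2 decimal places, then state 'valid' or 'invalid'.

δ = 123.73°, invalid

α = atan 0.3 = 16.70°;  2α = 33.40°
edge 0: e_0 = (-1.33, -0.90);  n_0 = (-0.5604, +0.8282)
edge 1: e_1 = (+0.01, -1.62);  n_1 = (-1.0000, -0.0062)
∠(n_0, n_1) = 56.27°
δ = |180° − 56.27°| = 123.73°
123.73° > 2α = 33.40°  →  invalid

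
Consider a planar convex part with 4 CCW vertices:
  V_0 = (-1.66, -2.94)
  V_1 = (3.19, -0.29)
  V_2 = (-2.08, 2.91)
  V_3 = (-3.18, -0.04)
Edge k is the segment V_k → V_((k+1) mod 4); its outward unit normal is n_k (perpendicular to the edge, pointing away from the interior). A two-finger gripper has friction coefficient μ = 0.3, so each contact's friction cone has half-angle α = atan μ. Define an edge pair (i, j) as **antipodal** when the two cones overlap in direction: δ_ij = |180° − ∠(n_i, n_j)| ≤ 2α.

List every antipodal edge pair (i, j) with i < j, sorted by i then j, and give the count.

count = 1; pairs: (1,3)

α = atan 0.3 = 16.70°;  2α = 33.40°
n_0 = (+0.4795, -0.8775)
n_1 = (+0.5190, +0.8548)
n_2 = (-0.9370, +0.3494)
n_3 = (-0.8857, -0.4642)
  (0,1): δ = 59.92°  ·
  (0,2): δ = 40.90°  ·
  (0,3): δ = 89.01°  ·
  (1,2): δ = 79.18°  ·
  (1,3): δ = 31.07°  ✓
  (2,3): δ = 131.89°  ·
antipodal pairs: 1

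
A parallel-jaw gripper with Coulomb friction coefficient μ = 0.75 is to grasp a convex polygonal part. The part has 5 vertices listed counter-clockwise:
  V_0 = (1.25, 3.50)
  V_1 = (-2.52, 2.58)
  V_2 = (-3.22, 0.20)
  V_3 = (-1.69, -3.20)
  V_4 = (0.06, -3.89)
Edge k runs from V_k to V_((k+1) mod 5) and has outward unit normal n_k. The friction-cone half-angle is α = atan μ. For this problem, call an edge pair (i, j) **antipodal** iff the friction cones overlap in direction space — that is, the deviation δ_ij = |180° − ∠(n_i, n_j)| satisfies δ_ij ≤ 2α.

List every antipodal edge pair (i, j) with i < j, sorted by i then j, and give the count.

α = atan 0.75 = 36.87°;  2α = 73.74°
n_0 = (-0.2371, +0.9715)
n_1 = (-0.9594, +0.2822)
n_2 = (-0.9119, -0.4104)
n_3 = (-0.3668, -0.9303)
n_4 = (+0.9873, -0.1590)
  (0,1): δ = 120.10°  ·
  (0,2): δ = 79.49°  ·
  (0,3): δ = 35.23°  ✓
  (0,4): δ = 67.14°  ✓
  (1,2): δ = 139.38°  ·
  (1,3): δ = 95.13°  ·
  (1,4): δ = 7.24°  ✓
  (2,3): δ = 135.75°  ·
  (2,4): δ = 33.38°  ✓
  (3,4): δ = 77.63°  ·
antipodal pairs: 4

count = 4; pairs: (0,3), (0,4), (1,4), (2,4)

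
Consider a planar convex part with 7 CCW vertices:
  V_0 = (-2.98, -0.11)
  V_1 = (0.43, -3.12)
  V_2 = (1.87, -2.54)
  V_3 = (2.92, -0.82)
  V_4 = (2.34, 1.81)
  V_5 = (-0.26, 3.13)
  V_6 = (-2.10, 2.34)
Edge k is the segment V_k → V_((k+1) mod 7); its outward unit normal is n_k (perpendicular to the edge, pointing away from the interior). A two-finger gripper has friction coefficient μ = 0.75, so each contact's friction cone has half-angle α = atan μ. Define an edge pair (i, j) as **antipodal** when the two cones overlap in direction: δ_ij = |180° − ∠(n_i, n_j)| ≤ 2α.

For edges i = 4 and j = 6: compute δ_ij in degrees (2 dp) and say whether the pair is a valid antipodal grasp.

δ = 82.84°, invalid

α = atan 0.75 = 36.87°;  2α = 73.74°
edge 4: e_4 = (-2.60, +1.32);  n_4 = (+0.4527, +0.8917)
edge 6: e_6 = (-0.88, -2.45);  n_6 = (-0.9411, +0.3380)
∠(n_4, n_6) = 97.16°
δ = |180° − 97.16°| = 82.84°
82.84° > 2α = 73.74°  →  invalid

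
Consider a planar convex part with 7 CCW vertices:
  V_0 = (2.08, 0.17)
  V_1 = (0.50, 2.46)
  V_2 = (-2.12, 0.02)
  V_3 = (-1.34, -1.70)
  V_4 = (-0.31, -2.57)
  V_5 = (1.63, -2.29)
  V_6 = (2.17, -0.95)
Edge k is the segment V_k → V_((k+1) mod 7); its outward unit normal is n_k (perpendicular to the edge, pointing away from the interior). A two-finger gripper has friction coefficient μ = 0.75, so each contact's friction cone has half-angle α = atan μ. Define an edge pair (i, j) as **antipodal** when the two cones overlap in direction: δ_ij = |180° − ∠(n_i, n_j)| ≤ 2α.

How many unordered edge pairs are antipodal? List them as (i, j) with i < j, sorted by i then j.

count = 10; pairs: (0,2), (0,3), (0,4), (1,4), (1,5), (1,6), (2,5), (2,6), (3,5), (3,6)

α = atan 0.75 = 36.87°;  2α = 73.74°
n_0 = (+0.8231, +0.5679)
n_1 = (-0.6815, +0.7318)
n_2 = (-0.9107, -0.4130)
n_3 = (-0.6453, -0.7639)
n_4 = (+0.1428, -0.9897)
n_5 = (+0.9275, -0.3738)
n_6 = (+0.9968, +0.0801)
  (0,1): δ = 81.64°  ·
  (0,2): δ = 10.21°  ✓
  (0,3): δ = 15.21°  ✓
  (0,4): δ = 63.61°  ✓
  (0,5): δ = 123.45°  ·
  (0,6): δ = 149.99°  ·
  (1,2): δ = 108.57°  ·
  (1,3): δ = 83.15°  ·
  (1,4): δ = 34.75°  ✓
  (1,5): δ = 25.09°  ✓
  (1,6): δ = 51.63°  ✓
  (2,3): δ = 154.58°  ·
  (2,4): δ = 106.18°  ·
  (2,5): δ = 46.34°  ✓
  (2,6): δ = 19.80°  ✓
  (3,4): δ = 131.60°  ·
  (3,5): δ = 71.76°  ✓
  (3,6): δ = 45.22°  ✓
  (4,5): δ = 120.16°  ·
  (4,6): δ = 93.62°  ·
  (5,6): δ = 153.46°  ·
antipodal pairs: 10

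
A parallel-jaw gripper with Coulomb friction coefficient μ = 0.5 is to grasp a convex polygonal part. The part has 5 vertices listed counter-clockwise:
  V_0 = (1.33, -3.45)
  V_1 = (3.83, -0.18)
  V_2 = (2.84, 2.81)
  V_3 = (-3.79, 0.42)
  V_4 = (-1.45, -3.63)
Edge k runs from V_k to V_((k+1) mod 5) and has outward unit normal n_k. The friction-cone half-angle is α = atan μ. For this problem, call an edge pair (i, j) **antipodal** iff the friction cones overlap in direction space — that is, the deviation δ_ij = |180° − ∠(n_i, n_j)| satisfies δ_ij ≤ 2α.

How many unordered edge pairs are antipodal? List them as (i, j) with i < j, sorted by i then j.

count = 3; pairs: (0,2), (1,3), (2,4)

α = atan 0.5 = 26.57°;  2α = 53.13°
n_0 = (+0.7944, -0.6074)
n_1 = (+0.9493, +0.3143)
n_2 = (-0.3391, +0.9407)
n_3 = (-0.8659, -0.5003)
n_4 = (+0.0646, -0.9979)
  (0,1): δ = 124.28°  ·
  (0,2): δ = 32.78°  ✓
  (0,3): δ = 67.42°  ·
  (0,4): δ = 131.10°  ·
  (1,2): δ = 88.50°  ·
  (1,3): δ = 11.70°  ✓
  (1,4): δ = 75.38°  ·
  (2,3): δ = 79.80°  ·
  (2,4): δ = 16.12°  ✓
  (3,4): δ = 116.31°  ·
antipodal pairs: 3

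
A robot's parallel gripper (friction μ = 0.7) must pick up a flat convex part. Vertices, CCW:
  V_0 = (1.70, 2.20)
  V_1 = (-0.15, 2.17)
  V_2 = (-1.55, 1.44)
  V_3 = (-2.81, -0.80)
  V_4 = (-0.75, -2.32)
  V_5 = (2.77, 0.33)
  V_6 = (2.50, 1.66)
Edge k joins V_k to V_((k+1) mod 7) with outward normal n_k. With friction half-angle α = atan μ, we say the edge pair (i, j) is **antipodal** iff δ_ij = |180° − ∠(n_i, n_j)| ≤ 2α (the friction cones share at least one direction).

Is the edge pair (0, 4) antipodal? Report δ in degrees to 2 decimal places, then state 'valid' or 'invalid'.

δ = 36.04°, valid

α = atan 0.7 = 34.99°;  2α = 69.98°
edge 0: e_0 = (-1.85, -0.03);  n_0 = (-0.0162, +0.9999)
edge 4: e_4 = (+3.52, +2.65);  n_4 = (+0.6015, -0.7989)
∠(n_0, n_4) = 143.96°
δ = |180° − 143.96°| = 36.04°
36.04° ≤ 2α = 69.98°  →  valid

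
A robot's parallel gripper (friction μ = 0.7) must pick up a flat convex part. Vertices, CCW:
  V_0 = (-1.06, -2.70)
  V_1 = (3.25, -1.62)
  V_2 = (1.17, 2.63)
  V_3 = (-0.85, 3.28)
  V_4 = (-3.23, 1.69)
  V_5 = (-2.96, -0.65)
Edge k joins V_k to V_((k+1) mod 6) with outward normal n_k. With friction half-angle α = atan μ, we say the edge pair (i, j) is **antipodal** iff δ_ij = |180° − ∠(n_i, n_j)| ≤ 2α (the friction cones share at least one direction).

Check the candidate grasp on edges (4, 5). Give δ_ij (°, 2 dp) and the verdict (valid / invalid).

α = atan 0.7 = 34.99°;  2α = 69.98°
edge 4: e_4 = (+0.27, -2.34);  n_4 = (-0.9934, -0.1146)
edge 5: e_5 = (+1.90, -2.05);  n_5 = (-0.7334, -0.6798)
∠(n_4, n_5) = 36.24°
δ = |180° − 36.24°| = 143.76°
143.76° > 2α = 69.98°  →  invalid

δ = 143.76°, invalid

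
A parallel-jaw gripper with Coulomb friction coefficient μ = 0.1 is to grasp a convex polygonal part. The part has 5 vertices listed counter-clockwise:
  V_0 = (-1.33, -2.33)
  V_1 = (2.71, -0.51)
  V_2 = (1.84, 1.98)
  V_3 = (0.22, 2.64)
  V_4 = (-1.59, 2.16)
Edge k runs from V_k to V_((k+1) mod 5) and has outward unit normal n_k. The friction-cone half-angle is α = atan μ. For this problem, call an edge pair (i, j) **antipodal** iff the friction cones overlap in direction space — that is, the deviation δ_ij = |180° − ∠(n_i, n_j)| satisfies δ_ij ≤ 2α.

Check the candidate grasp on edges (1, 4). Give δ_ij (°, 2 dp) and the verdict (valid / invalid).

α = atan 0.1 = 5.71°;  2α = 11.42°
edge 1: e_1 = (-0.87, +2.49);  n_1 = (+0.9440, +0.3298)
edge 4: e_4 = (+0.26, -4.49);  n_4 = (-0.9983, -0.0578)
∠(n_1, n_4) = 164.05°
δ = |180° − 164.05°| = 15.95°
15.95° > 2α = 11.42°  →  invalid

δ = 15.95°, invalid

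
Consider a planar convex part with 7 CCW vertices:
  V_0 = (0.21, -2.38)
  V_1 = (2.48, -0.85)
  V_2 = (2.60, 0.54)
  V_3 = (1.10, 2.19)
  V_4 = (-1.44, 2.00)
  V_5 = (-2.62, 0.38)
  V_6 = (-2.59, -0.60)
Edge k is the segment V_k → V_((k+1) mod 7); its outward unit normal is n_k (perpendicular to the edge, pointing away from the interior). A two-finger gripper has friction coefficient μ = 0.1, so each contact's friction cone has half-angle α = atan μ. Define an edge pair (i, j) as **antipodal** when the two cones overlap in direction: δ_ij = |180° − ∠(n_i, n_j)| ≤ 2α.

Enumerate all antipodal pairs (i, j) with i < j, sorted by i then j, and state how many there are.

α = atan 0.1 = 5.71°;  2α = 11.42°
n_0 = (+0.5589, -0.8292)
n_1 = (+0.9963, -0.0860)
n_2 = (+0.7399, +0.6727)
n_3 = (-0.0746, +0.9972)
n_4 = (-0.8083, +0.5888)
n_5 = (-0.9995, -0.0306)
n_6 = (-0.5365, -0.8439)
  (0,1): δ = 128.91°  ·
  (0,2): δ = 81.71°  ·
  (0,3): δ = 29.70°  ·
  (0,4): δ = 19.95°  ·
  (0,5): δ = 57.77°  ·
  (0,6): δ = 113.57°  ·
  (1,2): δ = 132.79°  ·
  (1,3): δ = 80.79°  ·
  (1,4): δ = 31.14°  ·
  (1,5): δ = 6.69°  ✓
  (1,6): δ = 62.49°  ·
  (2,3): δ = 128.00°  ·
  (2,4): δ = 78.34°  ·
  (2,5): δ = 40.52°  ·
  (2,6): δ = 15.28°  ·
  (3,4): δ = 130.35°  ·
  (3,5): δ = 92.52°  ·
  (3,6): δ = 36.72°  ·
  (4,5): δ = 142.18°  ·
  (4,6): δ = 86.38°  ·
  (5,6): δ = 124.20°  ·
antipodal pairs: 1

count = 1; pairs: (1,5)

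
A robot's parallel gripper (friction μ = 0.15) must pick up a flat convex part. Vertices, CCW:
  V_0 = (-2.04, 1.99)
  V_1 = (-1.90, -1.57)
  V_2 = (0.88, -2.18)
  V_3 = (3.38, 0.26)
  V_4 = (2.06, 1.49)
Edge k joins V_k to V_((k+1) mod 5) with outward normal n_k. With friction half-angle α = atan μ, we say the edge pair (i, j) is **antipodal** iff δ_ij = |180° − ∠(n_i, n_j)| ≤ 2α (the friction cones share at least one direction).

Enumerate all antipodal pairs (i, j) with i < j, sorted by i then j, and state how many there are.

α = atan 0.15 = 8.53°;  2α = 17.06°
n_0 = (-0.9992, -0.0393)
n_1 = (-0.2143, -0.9768)
n_2 = (+0.6985, -0.7156)
n_3 = (+0.6817, +0.7316)
n_4 = (+0.1211, +0.9926)
  (0,1): δ = 104.63°  ·
  (0,2): δ = 47.95°  ·
  (0,3): δ = 44.77°  ·
  (0,4): δ = 80.79°  ·
  (1,2): δ = 123.32°  ·
  (1,3): δ = 30.60°  ·
  (1,4): δ = 5.42°  ✓
  (2,3): δ = 87.28°  ·
  (2,4): δ = 51.26°  ·
  (3,4): δ = 143.97°  ·
antipodal pairs: 1

count = 1; pairs: (1,4)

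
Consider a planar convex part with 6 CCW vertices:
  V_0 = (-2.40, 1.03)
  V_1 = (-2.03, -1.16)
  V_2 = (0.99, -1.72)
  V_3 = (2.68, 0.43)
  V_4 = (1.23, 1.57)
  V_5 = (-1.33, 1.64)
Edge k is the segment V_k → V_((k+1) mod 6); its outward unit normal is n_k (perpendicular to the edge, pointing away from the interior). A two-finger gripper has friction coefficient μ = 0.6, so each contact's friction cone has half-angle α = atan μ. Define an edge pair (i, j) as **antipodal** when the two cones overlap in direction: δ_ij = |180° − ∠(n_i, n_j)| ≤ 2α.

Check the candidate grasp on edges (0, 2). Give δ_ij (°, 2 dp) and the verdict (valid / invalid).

α = atan 0.6 = 30.96°;  2α = 61.93°
edge 0: e_0 = (+0.37, -2.19);  n_0 = (-0.9860, -0.1666)
edge 2: e_2 = (+1.69, +2.15);  n_2 = (+0.7862, -0.6180)
∠(n_0, n_2) = 132.24°
δ = |180° − 132.24°| = 47.76°
47.76° ≤ 2α = 61.93°  →  valid

δ = 47.76°, valid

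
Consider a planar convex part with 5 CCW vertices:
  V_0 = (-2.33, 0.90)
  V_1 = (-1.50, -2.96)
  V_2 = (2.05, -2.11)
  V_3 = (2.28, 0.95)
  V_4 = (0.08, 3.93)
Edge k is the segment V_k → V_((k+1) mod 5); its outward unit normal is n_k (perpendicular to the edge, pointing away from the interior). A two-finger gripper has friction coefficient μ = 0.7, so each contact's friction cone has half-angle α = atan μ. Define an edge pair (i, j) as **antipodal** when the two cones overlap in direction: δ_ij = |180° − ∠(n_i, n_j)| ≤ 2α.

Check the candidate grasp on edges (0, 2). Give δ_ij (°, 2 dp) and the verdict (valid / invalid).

δ = 16.43°, valid

α = atan 0.7 = 34.99°;  2α = 69.98°
edge 0: e_0 = (+0.83, -3.86);  n_0 = (-0.9777, -0.2102)
edge 2: e_2 = (+0.23, +3.06);  n_2 = (+0.9972, -0.0750)
∠(n_0, n_2) = 163.57°
δ = |180° − 163.57°| = 16.43°
16.43° ≤ 2α = 69.98°  →  valid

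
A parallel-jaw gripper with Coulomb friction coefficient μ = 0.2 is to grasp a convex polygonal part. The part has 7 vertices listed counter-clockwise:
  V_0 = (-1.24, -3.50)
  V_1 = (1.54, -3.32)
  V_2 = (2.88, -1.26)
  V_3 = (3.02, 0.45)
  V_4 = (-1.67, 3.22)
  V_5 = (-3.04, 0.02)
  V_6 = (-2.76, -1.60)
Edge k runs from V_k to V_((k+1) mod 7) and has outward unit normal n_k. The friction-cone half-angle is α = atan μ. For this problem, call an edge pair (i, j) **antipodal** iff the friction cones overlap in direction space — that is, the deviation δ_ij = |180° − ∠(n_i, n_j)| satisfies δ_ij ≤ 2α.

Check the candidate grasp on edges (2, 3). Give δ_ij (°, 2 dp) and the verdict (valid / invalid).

α = atan 0.2 = 11.31°;  2α = 22.62°
edge 2: e_2 = (+0.14, +1.71);  n_2 = (+0.9967, -0.0816)
edge 3: e_3 = (-4.69, +2.77);  n_3 = (+0.5085, +0.8610)
∠(n_2, n_3) = 64.11°
δ = |180° − 64.11°| = 115.89°
115.89° > 2α = 22.62°  →  invalid

δ = 115.89°, invalid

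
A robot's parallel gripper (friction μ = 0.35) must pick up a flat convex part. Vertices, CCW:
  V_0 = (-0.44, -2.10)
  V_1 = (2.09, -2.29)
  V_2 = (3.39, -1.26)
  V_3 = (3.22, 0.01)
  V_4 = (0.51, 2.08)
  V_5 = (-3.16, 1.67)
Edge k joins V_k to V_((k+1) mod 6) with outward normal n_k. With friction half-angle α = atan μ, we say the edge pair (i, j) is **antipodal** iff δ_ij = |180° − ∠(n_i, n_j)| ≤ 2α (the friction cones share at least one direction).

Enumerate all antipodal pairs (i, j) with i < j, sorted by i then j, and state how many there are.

α = atan 0.35 = 19.29°;  2α = 38.58°
n_0 = (-0.0749, -0.9972)
n_1 = (+0.6210, -0.7838)
n_2 = (+0.9912, +0.1327)
n_3 = (+0.6070, +0.7947)
n_4 = (-0.1110, +0.9938)
n_5 = (-0.8110, -0.5851)
  (0,1): δ = 137.32°  ·
  (0,2): δ = 78.08°  ·
  (0,3): δ = 33.08°  ✓
  (0,4): δ = 10.67°  ✓
  (0,5): δ = 130.10°  ·
  (1,2): δ = 120.77°  ·
  (1,3): δ = 75.76°  ·
  (1,4): δ = 32.02°  ✓
  (1,5): δ = 87.42°  ·
  (2,3): δ = 135.00°  ·
  (2,4): δ = 91.25°  ·
  (2,5): δ = 28.19°  ✓
  (3,4): δ = 136.25°  ·
  (3,5): δ = 16.82°  ✓
  (4,5): δ = 60.56°  ·
antipodal pairs: 5

count = 5; pairs: (0,3), (0,4), (1,4), (2,5), (3,5)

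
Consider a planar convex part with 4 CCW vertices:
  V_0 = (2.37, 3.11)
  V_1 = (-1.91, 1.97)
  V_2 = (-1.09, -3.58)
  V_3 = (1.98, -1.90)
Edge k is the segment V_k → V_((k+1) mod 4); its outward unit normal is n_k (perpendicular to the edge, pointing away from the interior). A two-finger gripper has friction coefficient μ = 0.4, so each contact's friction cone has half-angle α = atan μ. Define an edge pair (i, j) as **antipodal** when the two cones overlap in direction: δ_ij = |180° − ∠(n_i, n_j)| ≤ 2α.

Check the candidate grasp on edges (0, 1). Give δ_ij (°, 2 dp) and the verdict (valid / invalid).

δ = 96.51°, invalid

α = atan 0.4 = 21.80°;  2α = 43.60°
edge 0: e_0 = (-4.28, -1.14);  n_0 = (-0.2574, +0.9663)
edge 1: e_1 = (+0.82, -5.55);  n_1 = (-0.9893, -0.1462)
∠(n_0, n_1) = 83.49°
δ = |180° − 83.49°| = 96.51°
96.51° > 2α = 43.60°  →  invalid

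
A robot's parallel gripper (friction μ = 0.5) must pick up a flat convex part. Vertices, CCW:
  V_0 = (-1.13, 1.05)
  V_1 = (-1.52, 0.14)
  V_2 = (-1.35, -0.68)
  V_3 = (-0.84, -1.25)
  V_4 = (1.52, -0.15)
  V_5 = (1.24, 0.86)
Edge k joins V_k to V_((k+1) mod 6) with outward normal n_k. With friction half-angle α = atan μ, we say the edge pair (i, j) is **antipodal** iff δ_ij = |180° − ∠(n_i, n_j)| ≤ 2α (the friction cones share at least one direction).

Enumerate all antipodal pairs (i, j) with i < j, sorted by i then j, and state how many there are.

count = 6; pairs: (0,3), (0,4), (1,4), (2,4), (2,5), (3,5)

α = atan 0.5 = 26.57°;  2α = 53.13°
n_0 = (-0.9191, +0.3939)
n_1 = (-0.9792, -0.2030)
n_2 = (-0.7452, -0.6668)
n_3 = (+0.4225, -0.9064)
n_4 = (+0.9637, +0.2672)
n_5 = (+0.0799, +0.9968)
  (0,1): δ = 145.09°  ·
  (0,2): δ = 114.98°  ·
  (0,3): δ = 41.81°  ✓
  (0,4): δ = 38.69°  ✓
  (0,5): δ = 108.62°  ·
  (1,2): δ = 149.89°  ·
  (1,3): δ = 76.72°  ·
  (1,4): δ = 3.78°  ✓
  (1,5): δ = 73.70°  ·
  (2,3): δ = 106.83°  ·
  (2,4): δ = 26.33°  ✓
  (2,5): δ = 43.60°  ✓
  (3,4): δ = 99.50°  ·
  (3,5): δ = 29.57°  ✓
  (4,5): δ = 110.08°  ·
antipodal pairs: 6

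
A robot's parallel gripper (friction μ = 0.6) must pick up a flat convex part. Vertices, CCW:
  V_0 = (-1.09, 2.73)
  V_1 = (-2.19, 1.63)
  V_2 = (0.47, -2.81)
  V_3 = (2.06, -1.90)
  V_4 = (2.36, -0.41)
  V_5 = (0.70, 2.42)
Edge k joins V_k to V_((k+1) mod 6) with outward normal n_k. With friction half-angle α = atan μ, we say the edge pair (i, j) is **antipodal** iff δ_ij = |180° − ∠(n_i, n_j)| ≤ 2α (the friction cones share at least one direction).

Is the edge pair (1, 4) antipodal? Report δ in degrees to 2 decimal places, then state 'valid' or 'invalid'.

δ = 0.53°, valid

α = atan 0.6 = 30.96°;  2α = 61.93°
edge 1: e_1 = (+2.66, -4.44);  n_1 = (-0.8578, -0.5139)
edge 4: e_4 = (-1.66, +2.83);  n_4 = (+0.8626, +0.5060)
∠(n_1, n_4) = 179.47°
δ = |180° − 179.47°| = 0.53°
0.53° ≤ 2α = 61.93°  →  valid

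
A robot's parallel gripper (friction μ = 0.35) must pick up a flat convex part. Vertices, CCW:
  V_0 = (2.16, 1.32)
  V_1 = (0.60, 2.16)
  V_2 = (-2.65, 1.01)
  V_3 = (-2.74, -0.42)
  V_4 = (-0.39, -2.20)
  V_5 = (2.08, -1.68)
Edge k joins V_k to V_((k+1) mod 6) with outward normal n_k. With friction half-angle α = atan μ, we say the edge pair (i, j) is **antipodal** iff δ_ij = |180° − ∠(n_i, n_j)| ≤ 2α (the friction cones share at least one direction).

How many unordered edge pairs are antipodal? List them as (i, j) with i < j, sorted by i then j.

count = 3; pairs: (0,3), (1,4), (2,5)

α = atan 0.35 = 19.29°;  2α = 38.58°
n_0 = (+0.4741, +0.8805)
n_1 = (-0.3336, +0.9427)
n_2 = (-0.9980, +0.0628)
n_3 = (-0.6038, -0.7971)
n_4 = (+0.2060, -0.9785)
n_5 = (+0.9996, -0.0267)
  (0,1): δ = 132.21°  ·
  (0,2): δ = 65.30°  ·
  (0,3): δ = 8.84°  ✓
  (0,4): δ = 40.19°  ·
  (0,5): δ = 116.77°  ·
  (1,2): δ = 113.09°  ·
  (1,3): δ = 56.63°  ·
  (1,4): δ = 7.60°  ✓
  (1,5): δ = 68.99°  ·
  (2,3): δ = 123.54°  ·
  (2,4): δ = 74.51°  ·
  (2,5): δ = 2.07°  ✓
  (3,4): δ = 130.97°  ·
  (3,5): δ = 54.39°  ·
  (4,5): δ = 103.42°  ·
antipodal pairs: 3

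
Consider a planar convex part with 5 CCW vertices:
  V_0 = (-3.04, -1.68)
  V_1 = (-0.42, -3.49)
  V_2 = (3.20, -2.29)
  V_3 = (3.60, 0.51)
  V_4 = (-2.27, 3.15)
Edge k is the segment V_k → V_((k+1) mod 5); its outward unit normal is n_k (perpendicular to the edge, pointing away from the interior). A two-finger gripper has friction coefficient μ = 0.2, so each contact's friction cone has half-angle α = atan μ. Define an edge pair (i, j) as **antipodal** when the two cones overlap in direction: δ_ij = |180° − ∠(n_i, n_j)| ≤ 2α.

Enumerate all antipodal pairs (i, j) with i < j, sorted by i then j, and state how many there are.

α = atan 0.2 = 11.31°;  2α = 22.62°
n_0 = (-0.5684, -0.8228)
n_1 = (+0.3147, -0.9492)
n_2 = (+0.9899, -0.1414)
n_3 = (+0.4102, +0.9120)
n_4 = (-0.9875, +0.1574)
  (0,1): δ = 127.02°  ·
  (0,2): δ = 63.49°  ·
  (0,3): δ = 10.42°  ✓
  (0,4): δ = 115.58°  ·
  (1,2): δ = 116.47°  ·
  (1,3): δ = 42.56°  ·
  (1,4): δ = 62.60°  ·
  (2,3): δ = 106.09°  ·
  (2,4): δ = 0.93°  ✓
  (3,4): δ = 74.84°  ·
antipodal pairs: 2

count = 2; pairs: (0,3), (2,4)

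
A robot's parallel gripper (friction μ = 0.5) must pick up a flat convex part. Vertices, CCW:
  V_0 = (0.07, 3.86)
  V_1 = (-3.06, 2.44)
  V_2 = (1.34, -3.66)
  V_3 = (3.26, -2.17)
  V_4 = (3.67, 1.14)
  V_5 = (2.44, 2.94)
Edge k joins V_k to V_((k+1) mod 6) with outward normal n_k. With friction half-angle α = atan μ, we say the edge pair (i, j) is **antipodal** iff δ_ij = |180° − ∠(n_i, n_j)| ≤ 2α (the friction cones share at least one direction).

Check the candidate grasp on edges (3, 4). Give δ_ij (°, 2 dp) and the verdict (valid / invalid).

α = atan 0.5 = 26.57°;  2α = 53.13°
edge 3: e_3 = (+0.41, +3.31);  n_3 = (+0.9924, -0.1229)
edge 4: e_4 = (-1.23, +1.80);  n_4 = (+0.8256, +0.5642)
∠(n_3, n_4) = 41.41°
δ = |180° − 41.41°| = 138.59°
138.59° > 2α = 53.13°  →  invalid

δ = 138.59°, invalid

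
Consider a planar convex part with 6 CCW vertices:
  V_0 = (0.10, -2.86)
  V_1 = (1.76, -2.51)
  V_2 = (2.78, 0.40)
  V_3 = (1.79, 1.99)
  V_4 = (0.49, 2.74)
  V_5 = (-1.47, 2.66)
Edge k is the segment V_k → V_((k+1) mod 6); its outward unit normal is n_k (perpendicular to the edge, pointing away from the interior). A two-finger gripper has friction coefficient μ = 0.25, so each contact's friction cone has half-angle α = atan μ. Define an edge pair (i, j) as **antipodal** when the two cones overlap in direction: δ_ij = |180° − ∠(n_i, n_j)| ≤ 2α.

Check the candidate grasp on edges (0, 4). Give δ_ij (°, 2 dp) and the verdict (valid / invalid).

α = atan 0.25 = 14.04°;  2α = 28.07°
edge 0: e_0 = (+1.66, +0.35);  n_0 = (+0.2063, -0.9785)
edge 4: e_4 = (-1.96, -0.08);  n_4 = (-0.0408, +0.9992)
∠(n_0, n_4) = 170.43°
δ = |180° − 170.43°| = 9.57°
9.57° ≤ 2α = 28.07°  →  valid

δ = 9.57°, valid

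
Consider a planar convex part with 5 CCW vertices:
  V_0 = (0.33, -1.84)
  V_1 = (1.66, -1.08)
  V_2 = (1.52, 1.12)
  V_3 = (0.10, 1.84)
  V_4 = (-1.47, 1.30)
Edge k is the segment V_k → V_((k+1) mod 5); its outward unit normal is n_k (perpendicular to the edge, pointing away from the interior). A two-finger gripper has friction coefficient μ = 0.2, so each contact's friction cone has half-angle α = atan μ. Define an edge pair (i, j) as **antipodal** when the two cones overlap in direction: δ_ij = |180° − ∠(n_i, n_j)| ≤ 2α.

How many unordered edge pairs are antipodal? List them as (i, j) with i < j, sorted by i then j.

count = 1; pairs: (0,3)

α = atan 0.2 = 11.31°;  2α = 22.62°
n_0 = (+0.4961, -0.8682)
n_1 = (+0.9980, +0.0635)
n_2 = (+0.4522, +0.8919)
n_3 = (-0.3252, +0.9456)
n_4 = (-0.8676, -0.4973)
  (0,1): δ = 116.10°  ·
  (0,2): δ = 56.63°  ·
  (0,3): δ = 10.76°  ✓
  (0,4): δ = 90.08°  ·
  (1,2): δ = 120.53°  ·
  (1,3): δ = 74.66°  ·
  (1,4): δ = 26.18°  ·
  (2,3): δ = 134.13°  ·
  (2,4): δ = 33.29°  ·
  (3,4): δ = 79.16°  ·
antipodal pairs: 1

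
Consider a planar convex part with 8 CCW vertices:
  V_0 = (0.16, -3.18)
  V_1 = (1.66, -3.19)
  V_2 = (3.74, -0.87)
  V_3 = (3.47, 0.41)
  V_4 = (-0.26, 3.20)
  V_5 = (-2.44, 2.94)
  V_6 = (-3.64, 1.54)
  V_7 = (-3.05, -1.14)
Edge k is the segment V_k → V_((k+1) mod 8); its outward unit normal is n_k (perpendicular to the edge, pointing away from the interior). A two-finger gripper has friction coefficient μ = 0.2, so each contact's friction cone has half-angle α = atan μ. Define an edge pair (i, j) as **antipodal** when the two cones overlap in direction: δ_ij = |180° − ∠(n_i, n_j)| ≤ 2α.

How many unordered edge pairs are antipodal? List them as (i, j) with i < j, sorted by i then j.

α = atan 0.2 = 11.31°;  2α = 22.62°
n_0 = (-0.0067, -1.0000)
n_1 = (+0.7446, -0.6675)
n_2 = (+0.9785, +0.2064)
n_3 = (+0.5990, +0.8008)
n_4 = (-0.1184, +0.9930)
n_5 = (-0.7593, +0.6508)
n_6 = (-0.9766, -0.2150)
n_7 = (-0.5364, -0.8440)
  (0,1): δ = 131.50°  ·
  (0,2): δ = 77.71°  ·
  (0,3): δ = 36.41°  ·
  (0,4): δ = 7.18°  ✓
  (0,5): δ = 49.78°  ·
  (0,6): δ = 102.80°  ·
  (0,7): δ = 147.95°  ·
  (1,2): δ = 126.21°  ·
  (1,3): δ = 84.92°  ·
  (1,4): δ = 41.32°  ·
  (1,5): δ = 1.28°  ✓
  (1,6): δ = 54.29°  ·
  (1,7): δ = 99.44°  ·
  (2,3): δ = 138.71°  ·
  (2,4): δ = 95.11°  ·
  (2,5): δ = 52.51°  ·
  (2,6): δ = 0.50°  ✓
  (2,7): δ = 45.65°  ·
  (3,4): δ = 136.40°  ·
  (3,5): δ = 93.81°  ·
  (3,6): δ = 40.79°  ·
  (3,7): δ = 4.36°  ✓
  (4,5): δ = 137.40°  ·
  (4,6): δ = 84.39°  ·
  (4,7): δ = 39.24°  ·
  (5,6): δ = 126.98°  ·
  (5,7): δ = 81.84°  ·
  (6,7): δ = 134.85°  ·
antipodal pairs: 4

count = 4; pairs: (0,4), (1,5), (2,6), (3,7)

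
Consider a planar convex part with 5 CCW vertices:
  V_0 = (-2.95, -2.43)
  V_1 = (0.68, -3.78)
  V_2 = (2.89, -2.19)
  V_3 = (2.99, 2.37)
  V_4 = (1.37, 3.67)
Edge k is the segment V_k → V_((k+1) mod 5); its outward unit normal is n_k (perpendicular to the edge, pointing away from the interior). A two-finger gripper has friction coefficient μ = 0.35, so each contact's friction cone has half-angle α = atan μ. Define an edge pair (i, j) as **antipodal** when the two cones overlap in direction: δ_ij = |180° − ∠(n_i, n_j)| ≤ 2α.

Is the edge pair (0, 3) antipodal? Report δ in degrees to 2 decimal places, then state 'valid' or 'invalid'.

δ = 18.35°, valid

α = atan 0.35 = 19.29°;  2α = 38.58°
edge 0: e_0 = (+3.63, -1.35);  n_0 = (-0.3486, -0.9373)
edge 3: e_3 = (-1.62, +1.30);  n_3 = (+0.6259, +0.7799)
∠(n_0, n_3) = 161.65°
δ = |180° − 161.65°| = 18.35°
18.35° ≤ 2α = 38.58°  →  valid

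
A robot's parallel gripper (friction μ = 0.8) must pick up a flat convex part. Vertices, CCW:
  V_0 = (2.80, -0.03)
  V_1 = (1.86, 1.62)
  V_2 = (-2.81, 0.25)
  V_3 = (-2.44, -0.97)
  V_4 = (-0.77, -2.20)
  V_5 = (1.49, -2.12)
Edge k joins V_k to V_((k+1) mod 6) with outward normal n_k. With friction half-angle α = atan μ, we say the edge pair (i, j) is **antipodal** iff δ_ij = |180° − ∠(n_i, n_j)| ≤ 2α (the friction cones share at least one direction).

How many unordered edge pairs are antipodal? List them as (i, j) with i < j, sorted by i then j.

α = atan 0.8 = 38.66°;  2α = 77.32°
n_0 = (+0.8689, +0.4950)
n_1 = (-0.2815, +0.9596)
n_2 = (-0.9570, -0.2902)
n_3 = (-0.5930, -0.8052)
n_4 = (+0.0354, -0.9994)
n_5 = (+0.8473, -0.5311)
  (0,1): δ = 103.32°  ·
  (0,2): δ = 12.80°  ✓
  (0,3): δ = 23.96°  ✓
  (0,4): δ = 62.36°  ✓
  (0,5): δ = 118.25°  ·
  (1,2): δ = 89.48°  ·
  (1,3): δ = 52.72°  ✓
  (1,4): δ = 14.32°  ✓
  (1,5): δ = 41.57°  ✓
  (2,3): δ = 143.24°  ·
  (2,4): δ = 104.84°  ·
  (2,5): δ = 48.95°  ✓
  (3,4): δ = 141.60°  ·
  (3,5): δ = 85.71°  ·
  (4,5): δ = 124.11°  ·
antipodal pairs: 7

count = 7; pairs: (0,2), (0,3), (0,4), (1,3), (1,4), (1,5), (2,5)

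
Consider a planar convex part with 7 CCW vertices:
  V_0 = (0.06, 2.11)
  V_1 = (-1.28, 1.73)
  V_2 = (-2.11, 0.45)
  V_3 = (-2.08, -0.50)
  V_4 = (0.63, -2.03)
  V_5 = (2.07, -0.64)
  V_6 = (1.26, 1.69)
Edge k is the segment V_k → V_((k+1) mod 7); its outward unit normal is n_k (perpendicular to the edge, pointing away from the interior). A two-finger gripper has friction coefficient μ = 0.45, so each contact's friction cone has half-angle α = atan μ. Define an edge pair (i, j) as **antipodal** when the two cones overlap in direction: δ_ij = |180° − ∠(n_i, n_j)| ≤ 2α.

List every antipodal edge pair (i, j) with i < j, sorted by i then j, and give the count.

count = 7; pairs: (0,3), (0,4), (1,4), (2,4), (2,5), (3,5), (3,6)

α = atan 0.45 = 24.23°;  2α = 48.46°
n_0 = (-0.2728, +0.9621)
n_1 = (-0.8390, +0.5441)
n_2 = (-0.9995, -0.0316)
n_3 = (-0.4916, -0.8708)
n_4 = (+0.6945, -0.7195)
n_5 = (+0.9446, +0.3284)
n_6 = (+0.3304, +0.9439)
  (0,1): δ = 138.79°  ·
  (0,2): δ = 104.02°  ·
  (0,3): δ = 45.28°  ✓
  (0,4): δ = 28.16°  ✓
  (0,5): δ = 93.34°  ·
  (0,6): δ = 144.88°  ·
  (1,2): δ = 145.23°  ·
  (1,3): δ = 86.49°  ·
  (1,4): δ = 13.05°  ✓
  (1,5): δ = 52.13°  ·
  (1,6): δ = 103.67°  ·
  (2,3): δ = 121.26°  ·
  (2,4): δ = 47.82°  ✓
  (2,5): δ = 17.36°  ✓
  (2,6): δ = 68.90°  ·
  (3,4): δ = 106.56°  ·
  (3,5): δ = 41.38°  ✓
  (3,6): δ = 10.16°  ✓
  (4,5): δ = 114.82°  ·
  (4,6): δ = 63.28°  ·
  (5,6): δ = 128.46°  ·
antipodal pairs: 7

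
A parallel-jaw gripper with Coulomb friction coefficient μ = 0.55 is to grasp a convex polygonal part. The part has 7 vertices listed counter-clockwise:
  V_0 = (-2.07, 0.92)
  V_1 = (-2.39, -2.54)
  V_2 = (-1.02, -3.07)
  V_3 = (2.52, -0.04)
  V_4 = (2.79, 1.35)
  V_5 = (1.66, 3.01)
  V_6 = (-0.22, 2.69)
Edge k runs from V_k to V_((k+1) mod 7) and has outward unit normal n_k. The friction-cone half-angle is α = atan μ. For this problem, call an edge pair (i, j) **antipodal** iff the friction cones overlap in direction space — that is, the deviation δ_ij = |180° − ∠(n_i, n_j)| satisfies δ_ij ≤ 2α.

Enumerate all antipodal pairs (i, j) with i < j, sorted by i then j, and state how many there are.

α = atan 0.55 = 28.81°;  2α = 57.62°
n_0 = (-0.9958, +0.0921)
n_1 = (-0.3608, -0.9326)
n_2 = (+0.6503, -0.7597)
n_3 = (+0.9817, -0.1907)
n_4 = (+0.8266, +0.5627)
n_5 = (-0.1678, +0.9858)
n_6 = (-0.6913, +0.7226)
  (0,1): δ = 105.87°  ·
  (0,2): δ = 44.15°  ✓
  (0,3): δ = 5.71°  ✓
  (0,4): δ = 39.53°  ✓
  (0,5): δ = 104.94°  ·
  (0,6): δ = 139.02°  ·
  (1,2): δ = 118.29°  ·
  (1,3): δ = 79.84°  ·
  (1,4): δ = 34.61°  ✓
  (1,5): δ = 30.81°  ✓
  (1,6): δ = 64.88°  ·
  (2,3): δ = 141.55°  ·
  (2,4): δ = 96.32°  ·
  (2,5): δ = 30.90°  ✓
  (2,6): δ = 3.17°  ✓
  (3,4): δ = 134.76°  ·
  (3,5): δ = 69.35°  ·
  (3,6): δ = 35.27°  ✓
  (4,5): δ = 114.58°  ·
  (4,6): δ = 80.51°  ·
  (5,6): δ = 145.93°  ·
antipodal pairs: 8

count = 8; pairs: (0,2), (0,3), (0,4), (1,4), (1,5), (2,5), (2,6), (3,6)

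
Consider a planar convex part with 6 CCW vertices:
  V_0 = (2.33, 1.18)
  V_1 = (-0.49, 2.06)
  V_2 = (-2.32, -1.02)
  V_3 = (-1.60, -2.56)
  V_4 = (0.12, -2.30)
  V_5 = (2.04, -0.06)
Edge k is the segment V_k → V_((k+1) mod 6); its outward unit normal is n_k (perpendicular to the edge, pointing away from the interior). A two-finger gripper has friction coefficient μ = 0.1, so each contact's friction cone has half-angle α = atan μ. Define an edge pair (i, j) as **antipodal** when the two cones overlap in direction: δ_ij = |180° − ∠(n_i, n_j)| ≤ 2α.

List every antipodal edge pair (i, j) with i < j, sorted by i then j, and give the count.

α = atan 0.1 = 5.71°;  2α = 11.42°
n_0 = (+0.2979, +0.9546)
n_1 = (-0.8597, +0.5108)
n_2 = (-0.9059, -0.4235)
n_3 = (+0.1495, -0.9888)
n_4 = (+0.7593, -0.6508)
n_5 = (+0.9737, -0.2277)
  (0,1): δ = 103.39°  ·
  (0,2): δ = 47.61°  ·
  (0,3): δ = 25.93°  ·
  (0,4): δ = 66.73°  ·
  (0,5): δ = 94.17°  ·
  (1,2): δ = 124.23°  ·
  (1,3): δ = 50.69°  ·
  (1,4): δ = 9.88°  ✓
  (1,5): δ = 17.55°  ·
  (2,3): δ = 106.46°  ·
  (2,4): δ = 65.66°  ·
  (2,5): δ = 38.22°  ·
  (3,4): δ = 139.20°  ·
  (3,5): δ = 111.76°  ·
  (4,5): δ = 152.56°  ·
antipodal pairs: 1

count = 1; pairs: (1,4)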